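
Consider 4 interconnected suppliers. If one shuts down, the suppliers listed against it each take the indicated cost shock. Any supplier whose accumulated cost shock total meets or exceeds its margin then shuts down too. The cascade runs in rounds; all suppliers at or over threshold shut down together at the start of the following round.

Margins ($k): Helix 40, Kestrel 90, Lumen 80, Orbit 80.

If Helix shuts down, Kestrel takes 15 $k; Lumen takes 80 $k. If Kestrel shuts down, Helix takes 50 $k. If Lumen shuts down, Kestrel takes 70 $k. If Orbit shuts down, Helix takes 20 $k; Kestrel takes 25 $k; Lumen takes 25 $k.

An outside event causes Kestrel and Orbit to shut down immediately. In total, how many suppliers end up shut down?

4

Round 1 — Kestrel, Orbit shut down (initial).
  Helix: +50+20 → 70 ≥ 40
  Lumen: +25 → 25 < 80
Round 2 — Helix shuts down.
  Lumen: +80 → 105 ≥ 80
Round 3 — Lumen shuts down.
No further shutdowns.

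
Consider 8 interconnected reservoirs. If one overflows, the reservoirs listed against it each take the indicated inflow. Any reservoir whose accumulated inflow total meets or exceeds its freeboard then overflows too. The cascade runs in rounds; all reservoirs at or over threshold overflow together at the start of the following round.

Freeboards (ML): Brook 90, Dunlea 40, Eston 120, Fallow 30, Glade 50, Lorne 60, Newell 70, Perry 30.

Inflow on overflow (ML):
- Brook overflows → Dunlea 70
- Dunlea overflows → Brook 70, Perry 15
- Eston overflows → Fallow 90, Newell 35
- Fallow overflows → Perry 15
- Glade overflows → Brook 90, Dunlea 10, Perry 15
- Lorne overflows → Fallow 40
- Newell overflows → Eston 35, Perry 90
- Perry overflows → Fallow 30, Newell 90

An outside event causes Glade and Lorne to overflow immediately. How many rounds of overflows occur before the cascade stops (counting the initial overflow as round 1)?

Round 1 — Glade, Lorne overflow (initial).
  Brook: +90 → 90 ≥ 90
  Dunlea: +10 → 10 < 40
  Fallow: +40 → 40 ≥ 30
  Perry: +15 → 15 < 30
Round 2 — Brook, Fallow overflow.
  Dunlea: +70 → 80 ≥ 40
  Perry: +15 → 30 ≥ 30
Round 3 — Dunlea, Perry overflow.
  Newell: +90 → 90 ≥ 70
Round 4 — Newell overflows.
  Eston: +35 → 35 < 120
No further overflows.

4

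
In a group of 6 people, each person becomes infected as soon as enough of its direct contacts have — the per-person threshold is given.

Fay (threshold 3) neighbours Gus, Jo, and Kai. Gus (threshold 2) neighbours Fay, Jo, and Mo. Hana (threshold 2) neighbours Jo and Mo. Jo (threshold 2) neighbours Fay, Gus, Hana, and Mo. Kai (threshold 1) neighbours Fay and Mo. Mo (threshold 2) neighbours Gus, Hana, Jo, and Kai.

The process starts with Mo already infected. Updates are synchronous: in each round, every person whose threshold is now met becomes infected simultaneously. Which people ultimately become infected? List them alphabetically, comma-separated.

Round 1 — Mo becomes infected (initial).
Round 2 — checking thresholds:
  Gus: 1 of 3 neighbours < 2, not yet.
  Hana: 1 of 2 neighbours < 2, not yet.
  Jo: 1 of 4 neighbours < 2, not yet.
  Kai: 1 of 2 neighbours ≥ 1, becomes infected.
Round 3 — no new infections; cascade stops.

Kai, Mo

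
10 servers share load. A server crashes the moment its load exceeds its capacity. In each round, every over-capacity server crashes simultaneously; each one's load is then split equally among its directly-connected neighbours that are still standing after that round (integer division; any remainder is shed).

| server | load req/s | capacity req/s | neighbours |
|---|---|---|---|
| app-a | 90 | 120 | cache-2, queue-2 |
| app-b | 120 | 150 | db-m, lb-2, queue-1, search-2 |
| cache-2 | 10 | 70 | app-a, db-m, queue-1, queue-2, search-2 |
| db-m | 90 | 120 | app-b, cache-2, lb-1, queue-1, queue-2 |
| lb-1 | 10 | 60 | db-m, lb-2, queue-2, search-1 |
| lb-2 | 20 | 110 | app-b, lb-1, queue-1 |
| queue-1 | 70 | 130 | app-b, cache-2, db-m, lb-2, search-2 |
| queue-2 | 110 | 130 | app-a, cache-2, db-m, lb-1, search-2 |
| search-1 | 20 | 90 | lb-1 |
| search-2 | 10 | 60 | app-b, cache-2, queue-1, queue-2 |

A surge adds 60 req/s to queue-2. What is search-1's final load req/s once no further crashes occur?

Round 1 — queue-2 at 170 > 130. queue-2 crashes.
  queue-2 sheds 170 req/s to app-a, cache-2, db-m, lb-1, search-2: 34 each.
    app-a: 90+34 = 124 > 120
    cache-2: 10+34 = 44 ≤ 70
    db-m: 90+34 = 124 > 120
    lb-1: 10+34 = 44 ≤ 60
    search-2: 10+34 = 44 ≤ 60
Round 2 — app-a, db-m crash.
  app-a sheds 124 req/s to cache-2: 124 each.
    cache-2: 44+124 = 168 > 70
  db-m sheds 124 req/s to app-b, cache-2, lb-1, queue-1: 31 each.
    app-b: 120+31 = 151 > 150
    cache-2: 168+31 = 199 > 70
    lb-1: 44+31 = 75 > 60
    queue-1: 70+31 = 101 ≤ 130
Round 3 — app-b, cache-2, lb-1 crash.
  app-b sheds 151 req/s to lb-2, queue-1, search-2: 50 each (1 lost).
    lb-2: 20+50 = 70 ≤ 110
    queue-1: 101+50 = 151 > 130
    search-2: 44+50 = 94 > 60
  cache-2 sheds 199 req/s to queue-1, search-2: 99 each (1 lost).
    queue-1: 151+99 = 250 > 130
    search-2: 94+99 = 193 > 60
  lb-1 sheds 75 req/s to lb-2, search-1: 37 each (1 lost).
    lb-2: 70+37 = 107 ≤ 110
    search-1: 20+37 = 57 ≤ 90
Round 4 — queue-1, search-2 crash.
  queue-1 sheds 250 req/s to lb-2: 250 each.
    lb-2: 107+250 = 357 > 110
  search-2 sheds 193 req/s: no online neighbours, lost.
Round 5 — lb-2 crashes.
  lb-2 sheds 357 req/s: no online neighbours, lost.
No further crashes.

57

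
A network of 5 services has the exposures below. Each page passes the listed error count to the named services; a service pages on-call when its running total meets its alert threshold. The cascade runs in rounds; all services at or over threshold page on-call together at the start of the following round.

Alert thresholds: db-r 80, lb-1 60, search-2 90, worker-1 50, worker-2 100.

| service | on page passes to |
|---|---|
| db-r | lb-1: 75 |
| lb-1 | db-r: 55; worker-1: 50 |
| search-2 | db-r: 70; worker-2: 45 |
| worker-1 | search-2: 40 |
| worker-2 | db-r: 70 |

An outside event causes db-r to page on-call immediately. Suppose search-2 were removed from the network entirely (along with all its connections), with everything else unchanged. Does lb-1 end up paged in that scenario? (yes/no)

With search-2 removed:
Round 1 — db-r pages on-call (initial).
  lb-1: +75 → 75 ≥ 60
Round 2 — lb-1 pages on-call.
  worker-1: +50 → 50 ≥ 50
Round 3 — worker-1 pages on-call.
No further pages.

yes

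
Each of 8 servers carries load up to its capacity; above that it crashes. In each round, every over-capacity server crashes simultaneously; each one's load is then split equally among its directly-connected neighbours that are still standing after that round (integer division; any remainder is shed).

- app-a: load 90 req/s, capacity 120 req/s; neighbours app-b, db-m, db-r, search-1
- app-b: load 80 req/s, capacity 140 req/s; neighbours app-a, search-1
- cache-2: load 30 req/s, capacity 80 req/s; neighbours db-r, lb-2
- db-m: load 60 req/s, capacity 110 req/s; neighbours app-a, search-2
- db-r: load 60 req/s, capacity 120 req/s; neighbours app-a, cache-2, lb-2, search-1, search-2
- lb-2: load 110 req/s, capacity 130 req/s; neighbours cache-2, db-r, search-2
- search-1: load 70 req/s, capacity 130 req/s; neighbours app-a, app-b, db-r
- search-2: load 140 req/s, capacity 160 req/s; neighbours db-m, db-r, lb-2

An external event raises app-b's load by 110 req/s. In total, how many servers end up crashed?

Round 1 — app-b at 190 > 140. app-b crashes.
  app-b sheds 190 req/s to app-a, search-1: 95 each.
    app-a: 90+95 = 185 > 120
    search-1: 70+95 = 165 > 130
Round 2 — app-a, search-1 crash.
  app-a sheds 185 req/s to db-m, db-r: 92 each (1 lost).
    db-m: 60+92 = 152 > 110
    db-r: 60+92 = 152 > 120
  search-1 sheds 165 req/s to db-r: 165 each.
    db-r: 152+165 = 317 > 120
Round 3 — db-m, db-r crash.
  db-m sheds 152 req/s to search-2: 152 each.
    search-2: 140+152 = 292 > 160
  db-r sheds 317 req/s to cache-2, lb-2, search-2: 105 each (2 lost).
    cache-2: 30+105 = 135 > 80
    lb-2: 110+105 = 215 > 130
    search-2: 292+105 = 397 > 160
Round 4 — cache-2, lb-2, search-2 crash.
  cache-2 sheds 135 req/s: no online neighbours, lost.
  lb-2 sheds 215 req/s: no online neighbours, lost.
  search-2 sheds 397 req/s: no online neighbours, lost.
No further crashes.

8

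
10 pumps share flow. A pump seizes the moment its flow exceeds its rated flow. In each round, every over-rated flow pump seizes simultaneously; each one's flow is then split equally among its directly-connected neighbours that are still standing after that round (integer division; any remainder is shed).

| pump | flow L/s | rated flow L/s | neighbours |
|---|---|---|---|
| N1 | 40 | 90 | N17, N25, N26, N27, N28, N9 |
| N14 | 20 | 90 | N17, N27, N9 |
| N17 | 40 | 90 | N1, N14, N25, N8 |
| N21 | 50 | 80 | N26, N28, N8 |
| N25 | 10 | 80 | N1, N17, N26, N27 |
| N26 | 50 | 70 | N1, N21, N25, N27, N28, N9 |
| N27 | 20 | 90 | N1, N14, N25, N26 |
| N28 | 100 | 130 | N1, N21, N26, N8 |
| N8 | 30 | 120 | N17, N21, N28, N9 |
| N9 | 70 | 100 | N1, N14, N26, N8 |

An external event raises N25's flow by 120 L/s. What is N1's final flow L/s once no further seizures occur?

Round 1 — N25 at 130 > 80. N25 seizes.
  N25 sheds 130 L/s to N1, N17, N26, N27: 32 each (2 lost).
    N1: 40+32 = 72 ≤ 90
    N17: 40+32 = 72 ≤ 90
    N26: 50+32 = 82 > 70
    N27: 20+32 = 52 ≤ 90
Round 2 — N26 seizes.
  N26 sheds 82 L/s to N1, N21, N27, N28, N9: 16 each (2 lost).
    N1: 72+16 = 88 ≤ 90
    N21: 50+16 = 66 ≤ 80
    N27: 52+16 = 68 ≤ 90
    N28: 100+16 = 116 ≤ 130
    N9: 70+16 = 86 ≤ 100
No further seizures.

88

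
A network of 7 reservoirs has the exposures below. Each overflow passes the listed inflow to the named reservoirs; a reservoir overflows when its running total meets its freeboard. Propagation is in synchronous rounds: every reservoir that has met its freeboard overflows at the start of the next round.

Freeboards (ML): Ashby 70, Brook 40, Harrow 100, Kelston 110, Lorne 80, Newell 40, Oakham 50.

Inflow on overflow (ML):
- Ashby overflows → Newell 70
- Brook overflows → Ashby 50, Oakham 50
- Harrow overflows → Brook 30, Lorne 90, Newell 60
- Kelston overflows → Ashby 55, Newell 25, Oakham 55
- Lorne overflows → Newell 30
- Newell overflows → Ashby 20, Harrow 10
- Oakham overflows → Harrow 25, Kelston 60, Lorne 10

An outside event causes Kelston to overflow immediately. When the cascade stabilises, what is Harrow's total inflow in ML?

25

Round 1 — Kelston overflows (initial).
  Ashby: +55 → 55 < 70
  Newell: +25 → 25 < 40
  Oakham: +55 → 55 ≥ 50
Round 2 — Oakham overflows.
  Harrow: +25 → 25 < 100
  Lorne: +10 → 10 < 80
No further overflows.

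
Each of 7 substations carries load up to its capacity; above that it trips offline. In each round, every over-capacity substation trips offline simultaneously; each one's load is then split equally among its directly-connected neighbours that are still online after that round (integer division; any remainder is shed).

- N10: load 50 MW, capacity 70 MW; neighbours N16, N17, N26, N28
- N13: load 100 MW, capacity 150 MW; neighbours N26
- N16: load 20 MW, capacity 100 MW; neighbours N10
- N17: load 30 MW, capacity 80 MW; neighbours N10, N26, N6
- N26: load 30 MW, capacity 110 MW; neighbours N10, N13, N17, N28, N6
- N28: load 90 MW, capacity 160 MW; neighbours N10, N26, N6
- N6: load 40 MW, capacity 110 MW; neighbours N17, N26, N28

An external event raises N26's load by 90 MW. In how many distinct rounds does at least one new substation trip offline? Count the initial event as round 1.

Round 1 — N26 at 120 > 110. N26 trips offline.
  N26 sheds 120 MW to N10, N13, N17, N28, N6: 24 each.
    N10: 50+24 = 74 > 70
    N13: 100+24 = 124 ≤ 150
    N17: 30+24 = 54 ≤ 80
    N28: 90+24 = 114 ≤ 160
    N6: 40+24 = 64 ≤ 110
Round 2 — N10 trips offline.
  N10 sheds 74 MW to N16, N17, N28: 24 each (2 lost).
    N16: 20+24 = 44 ≤ 100
    N17: 54+24 = 78 ≤ 80
    N28: 114+24 = 138 ≤ 160
No further trips.

2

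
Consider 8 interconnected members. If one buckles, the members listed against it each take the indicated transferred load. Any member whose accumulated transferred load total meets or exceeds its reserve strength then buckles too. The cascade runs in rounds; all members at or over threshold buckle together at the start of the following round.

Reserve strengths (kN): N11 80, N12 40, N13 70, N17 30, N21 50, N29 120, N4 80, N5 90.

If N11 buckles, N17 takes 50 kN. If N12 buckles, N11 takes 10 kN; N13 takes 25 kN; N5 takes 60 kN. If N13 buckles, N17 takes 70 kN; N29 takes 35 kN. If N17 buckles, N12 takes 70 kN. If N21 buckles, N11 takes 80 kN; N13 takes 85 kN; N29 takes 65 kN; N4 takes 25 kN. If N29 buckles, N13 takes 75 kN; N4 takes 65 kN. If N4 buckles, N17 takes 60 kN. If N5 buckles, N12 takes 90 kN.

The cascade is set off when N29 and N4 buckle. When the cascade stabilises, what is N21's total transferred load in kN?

Round 1 — N29, N4 buckle (initial).
  N13: +75 → 75 ≥ 70
  N17: +60 → 60 ≥ 30
Round 2 — N13, N17 buckle.
  N12: +70 → 70 ≥ 40
Round 3 — N12 buckles.
  N11: +10 → 10 < 80
  N5: +60 → 60 < 90
No further bucklings.

0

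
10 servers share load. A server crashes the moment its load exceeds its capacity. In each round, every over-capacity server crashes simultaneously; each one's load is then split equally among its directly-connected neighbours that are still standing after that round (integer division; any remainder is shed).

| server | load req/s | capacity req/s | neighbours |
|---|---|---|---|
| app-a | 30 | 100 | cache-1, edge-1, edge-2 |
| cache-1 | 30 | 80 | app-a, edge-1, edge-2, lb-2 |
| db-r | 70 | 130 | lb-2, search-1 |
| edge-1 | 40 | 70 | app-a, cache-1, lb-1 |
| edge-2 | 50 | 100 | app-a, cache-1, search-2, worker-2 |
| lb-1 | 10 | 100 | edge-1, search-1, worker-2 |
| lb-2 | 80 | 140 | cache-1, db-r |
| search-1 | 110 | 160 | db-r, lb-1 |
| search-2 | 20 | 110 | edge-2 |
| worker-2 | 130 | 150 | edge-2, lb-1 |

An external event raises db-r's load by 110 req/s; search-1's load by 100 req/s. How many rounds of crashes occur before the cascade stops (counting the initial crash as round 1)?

Round 1 — db-r at 180 > 130; search-1 at 210 > 160. db-r, search-1 crash.
  db-r sheds 180 req/s to lb-2: 180 each.
    lb-2: 80+180 = 260 > 140
  search-1 sheds 210 req/s to lb-1: 210 each.
    lb-1: 10+210 = 220 > 100
Round 2 — lb-1, lb-2 crash.
  lb-1 sheds 220 req/s to edge-1, worker-2: 110 each.
    edge-1: 40+110 = 150 > 70
    worker-2: 130+110 = 240 > 150
  lb-2 sheds 260 req/s to cache-1: 260 each.
    cache-1: 30+260 = 290 > 80
Round 3 — cache-1, edge-1, worker-2 crash.
  cache-1 sheds 290 req/s to app-a, edge-2: 145 each.
    app-a: 30+145 = 175 > 100
    edge-2: 50+145 = 195 > 100
  edge-1 sheds 150 req/s to app-a: 150 each.
    app-a: 175+150 = 325 > 100
  worker-2 sheds 240 req/s to edge-2: 240 each.
    edge-2: 195+240 = 435 > 100
Round 4 — app-a, edge-2 crash.
  app-a sheds 325 req/s: no online neighbours, lost.
  edge-2 sheds 435 req/s to search-2: 435 each.
    search-2: 20+435 = 455 > 110
Round 5 — search-2 crashes.
  search-2 sheds 455 req/s: no online neighbours, lost.
No further crashes.

5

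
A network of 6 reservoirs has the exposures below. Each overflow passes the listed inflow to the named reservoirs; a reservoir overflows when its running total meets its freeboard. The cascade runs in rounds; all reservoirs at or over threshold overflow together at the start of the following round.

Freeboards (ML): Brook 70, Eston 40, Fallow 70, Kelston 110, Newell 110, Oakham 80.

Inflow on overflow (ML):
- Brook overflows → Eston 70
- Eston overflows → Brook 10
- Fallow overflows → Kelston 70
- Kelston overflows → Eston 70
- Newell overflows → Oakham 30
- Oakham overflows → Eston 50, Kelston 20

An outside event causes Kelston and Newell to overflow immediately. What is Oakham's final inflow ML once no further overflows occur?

Round 1 — Kelston, Newell overflow (initial).
  Eston: +70 → 70 ≥ 40
  Oakham: +30 → 30 < 80
Round 2 — Eston overflows.
  Brook: +10 → 10 < 70
No further overflows.

30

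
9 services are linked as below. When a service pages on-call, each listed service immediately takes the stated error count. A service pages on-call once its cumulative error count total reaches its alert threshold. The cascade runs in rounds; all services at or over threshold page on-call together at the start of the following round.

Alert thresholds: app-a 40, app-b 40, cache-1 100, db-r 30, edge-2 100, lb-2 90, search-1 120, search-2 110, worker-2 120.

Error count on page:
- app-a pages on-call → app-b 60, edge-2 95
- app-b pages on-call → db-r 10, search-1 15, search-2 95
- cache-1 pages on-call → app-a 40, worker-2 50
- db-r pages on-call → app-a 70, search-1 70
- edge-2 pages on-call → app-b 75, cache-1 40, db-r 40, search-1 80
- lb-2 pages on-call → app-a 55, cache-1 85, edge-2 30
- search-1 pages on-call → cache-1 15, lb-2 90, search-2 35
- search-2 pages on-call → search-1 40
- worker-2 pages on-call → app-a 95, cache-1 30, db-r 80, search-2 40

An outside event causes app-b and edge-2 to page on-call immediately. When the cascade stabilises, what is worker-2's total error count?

Round 1 — app-b, edge-2 page on-call (initial).
  cache-1: +40 → 40 < 100
  db-r: +10+40 → 50 ≥ 30
  search-1: +15+80 → 95 < 120
  search-2: +95 → 95 < 110
Round 2 — db-r pages on-call.
  app-a: +70 → 70 ≥ 40
  search-1: +70 → 165 ≥ 120
Round 3 — app-a, search-1 page on-call.
  cache-1: +15 → 55 < 100
  lb-2: +90 → 90 ≥ 90
  search-2: +35 → 130 ≥ 110
Round 4 — lb-2, search-2 page on-call.
  cache-1: +85 → 140 ≥ 100
Round 5 — cache-1 pages on-call.
  worker-2: +50 → 50 < 120
No further pages.

50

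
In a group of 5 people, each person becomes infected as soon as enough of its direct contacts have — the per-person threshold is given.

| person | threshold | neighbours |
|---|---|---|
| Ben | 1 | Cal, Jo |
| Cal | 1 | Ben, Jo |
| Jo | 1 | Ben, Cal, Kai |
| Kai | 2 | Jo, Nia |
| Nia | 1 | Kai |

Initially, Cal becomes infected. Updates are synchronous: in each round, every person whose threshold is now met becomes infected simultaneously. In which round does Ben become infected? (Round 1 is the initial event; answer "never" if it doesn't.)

Round 1 — Cal becomes infected (initial).
Round 2 — checking thresholds:
  Ben: 1 of 2 neighbours ≥ 1, becomes infected.
  Jo: 1 of 3 neighbours ≥ 1, becomes infected.
Round 3 — no new infections; cascade stops.

2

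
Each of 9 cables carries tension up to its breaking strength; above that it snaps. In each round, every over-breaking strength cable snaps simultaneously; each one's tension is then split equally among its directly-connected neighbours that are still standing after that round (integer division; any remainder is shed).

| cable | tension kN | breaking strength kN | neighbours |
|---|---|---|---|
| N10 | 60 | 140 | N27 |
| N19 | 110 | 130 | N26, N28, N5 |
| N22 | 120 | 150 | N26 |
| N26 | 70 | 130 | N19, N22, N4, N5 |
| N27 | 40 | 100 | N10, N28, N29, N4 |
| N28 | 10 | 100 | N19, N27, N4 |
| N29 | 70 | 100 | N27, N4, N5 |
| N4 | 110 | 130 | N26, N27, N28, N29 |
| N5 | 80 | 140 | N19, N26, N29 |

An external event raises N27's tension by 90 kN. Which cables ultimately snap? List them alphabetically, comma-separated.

Round 1 — N27 at 130 > 100. N27 snaps.
  N27 sheds 130 kN to N10, N28, N29, N4: 32 each (2 lost).
    N10: 60+32 = 92 ≤ 140
    N28: 10+32 = 42 ≤ 100
    N29: 70+32 = 102 > 100
    N4: 110+32 = 142 > 130
Round 2 — N29, N4 snap.
  N29 sheds 102 kN to N5: 102 each.
    N5: 80+102 = 182 > 140
  N4 sheds 142 kN to N26, N28: 71 each.
    N26: 70+71 = 141 > 130
    N28: 42+71 = 113 > 100
Round 3 — N26, N28, N5 snap.
  N26 sheds 141 kN to N19, N22: 70 each (1 lost).
    N19: 110+70 = 180 > 130
    N22: 120+70 = 190 > 150
  N28 sheds 113 kN to N19: 113 each.
    N19: 180+113 = 293 > 130
  N5 sheds 182 kN to N19: 182 each.
    N19: 293+182 = 475 > 130
Round 4 — N19, N22 snap.
  N19 sheds 475 kN: no online neighbours, lost.
  N22 sheds 190 kN: no online neighbours, lost.
No further breaks.

N19, N22, N26, N27, N28, N29, N4, N5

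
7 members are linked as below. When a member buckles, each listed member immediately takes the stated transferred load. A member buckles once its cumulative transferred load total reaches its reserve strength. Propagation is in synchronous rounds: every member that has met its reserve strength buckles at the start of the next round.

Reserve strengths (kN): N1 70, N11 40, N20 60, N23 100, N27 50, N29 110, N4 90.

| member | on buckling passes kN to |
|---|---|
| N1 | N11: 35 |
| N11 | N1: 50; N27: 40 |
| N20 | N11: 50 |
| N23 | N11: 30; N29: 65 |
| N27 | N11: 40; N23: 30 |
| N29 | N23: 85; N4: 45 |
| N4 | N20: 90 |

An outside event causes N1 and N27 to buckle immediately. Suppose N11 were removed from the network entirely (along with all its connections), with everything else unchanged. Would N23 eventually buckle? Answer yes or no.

With N11 removed:
Round 1 — N1, N27 buckle (initial).
  N23: +30 → 30 < 100
No further bucklings.

no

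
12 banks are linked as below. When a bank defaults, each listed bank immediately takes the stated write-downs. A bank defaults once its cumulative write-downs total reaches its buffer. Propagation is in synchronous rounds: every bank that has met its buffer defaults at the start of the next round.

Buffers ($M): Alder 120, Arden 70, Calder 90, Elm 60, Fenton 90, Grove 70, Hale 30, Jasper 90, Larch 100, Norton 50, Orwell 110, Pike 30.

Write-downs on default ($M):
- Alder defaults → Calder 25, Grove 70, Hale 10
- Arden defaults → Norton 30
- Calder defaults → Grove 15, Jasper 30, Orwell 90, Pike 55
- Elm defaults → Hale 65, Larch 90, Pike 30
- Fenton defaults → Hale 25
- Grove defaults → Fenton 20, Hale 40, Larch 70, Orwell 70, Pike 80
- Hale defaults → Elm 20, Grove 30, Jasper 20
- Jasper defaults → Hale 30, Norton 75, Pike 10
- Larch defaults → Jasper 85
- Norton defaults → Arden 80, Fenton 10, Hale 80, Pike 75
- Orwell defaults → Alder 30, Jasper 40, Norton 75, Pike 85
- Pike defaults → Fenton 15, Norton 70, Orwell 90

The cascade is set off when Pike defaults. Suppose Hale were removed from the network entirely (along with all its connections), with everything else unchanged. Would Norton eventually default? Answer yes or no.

yes

With Hale removed:
Round 1 — Pike defaults (initial).
  Fenton: +15 → 15 < 90
  Norton: +70 → 70 ≥ 50
  Orwell: +90 → 90 < 110
Round 2 — Norton defaults.
  Arden: +80 → 80 ≥ 70
  Fenton: +10 → 25 < 90
Round 3 — Arden defaults.
No further defaults.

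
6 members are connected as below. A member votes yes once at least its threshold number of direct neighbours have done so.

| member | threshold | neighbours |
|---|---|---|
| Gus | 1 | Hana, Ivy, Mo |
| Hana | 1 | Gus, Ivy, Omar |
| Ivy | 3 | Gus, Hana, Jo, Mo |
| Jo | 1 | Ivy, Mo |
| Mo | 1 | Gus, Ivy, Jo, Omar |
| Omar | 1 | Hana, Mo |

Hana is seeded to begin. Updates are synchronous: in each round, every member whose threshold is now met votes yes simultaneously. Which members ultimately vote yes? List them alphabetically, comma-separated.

Round 1 — Hana votes yes (initial).
Round 2 — checking thresholds:
  Gus: 1 of 3 neighbours ≥ 1, votes yes.
  Ivy: 1 of 4 neighbours < 3, below threshold.
  Omar: 1 of 2 neighbours ≥ 1, votes yes.
Round 3 — checking thresholds:
  Ivy: 2 of 4 neighbours < 3, below threshold.
  Mo: 2 of 4 neighbours ≥ 1, votes yes.
Round 4 — checking thresholds:
  Ivy: 3 of 4 neighbours ≥ 3, votes yes.
  Jo: 1 of 2 neighbours ≥ 1, votes yes.
Round 5 — no new yes votes; cascade stops.

Gus, Hana, Ivy, Jo, Mo, Omar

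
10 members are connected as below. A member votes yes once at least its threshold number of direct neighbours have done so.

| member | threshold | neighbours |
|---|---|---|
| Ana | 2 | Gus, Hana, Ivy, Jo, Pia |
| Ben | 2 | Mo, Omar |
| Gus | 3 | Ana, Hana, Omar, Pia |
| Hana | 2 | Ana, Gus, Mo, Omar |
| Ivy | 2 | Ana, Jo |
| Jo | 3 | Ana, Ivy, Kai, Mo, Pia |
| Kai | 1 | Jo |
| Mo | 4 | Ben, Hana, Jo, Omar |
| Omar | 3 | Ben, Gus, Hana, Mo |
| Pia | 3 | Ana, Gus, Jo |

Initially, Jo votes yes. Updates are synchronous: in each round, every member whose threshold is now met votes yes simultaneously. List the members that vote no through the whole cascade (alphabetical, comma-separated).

Round 1 — Jo votes yes (initial).
Round 2 — checking thresholds:
  Ana: 1 of 5 neighbours < 2, holds.
  Ivy: 1 of 2 neighbours < 2, holds.
  Kai: 1 of 1 neighbours ≥ 1, votes yes.
  Mo: 1 of 4 neighbours < 4, holds.
  Pia: 1 of 3 neighbours < 3, holds.
Round 3 — no new yes votes; cascade stops.

Ana, Ben, Gus, Hana, Ivy, Mo, Omar, Pia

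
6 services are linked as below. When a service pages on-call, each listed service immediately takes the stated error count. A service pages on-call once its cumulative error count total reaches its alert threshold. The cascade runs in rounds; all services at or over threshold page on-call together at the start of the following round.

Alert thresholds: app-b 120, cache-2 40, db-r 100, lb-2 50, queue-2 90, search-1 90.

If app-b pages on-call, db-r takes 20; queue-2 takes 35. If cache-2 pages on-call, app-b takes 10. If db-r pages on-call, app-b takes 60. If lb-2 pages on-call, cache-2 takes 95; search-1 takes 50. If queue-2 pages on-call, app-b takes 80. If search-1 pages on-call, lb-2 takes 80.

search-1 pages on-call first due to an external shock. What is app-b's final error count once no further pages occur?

Round 1 — search-1 pages on-call (initial).
  lb-2: +80 → 80 ≥ 50
Round 2 — lb-2 pages on-call.
  cache-2: +95 → 95 ≥ 40
Round 3 — cache-2 pages on-call.
  app-b: +10 → 10 < 120
No further pages.

10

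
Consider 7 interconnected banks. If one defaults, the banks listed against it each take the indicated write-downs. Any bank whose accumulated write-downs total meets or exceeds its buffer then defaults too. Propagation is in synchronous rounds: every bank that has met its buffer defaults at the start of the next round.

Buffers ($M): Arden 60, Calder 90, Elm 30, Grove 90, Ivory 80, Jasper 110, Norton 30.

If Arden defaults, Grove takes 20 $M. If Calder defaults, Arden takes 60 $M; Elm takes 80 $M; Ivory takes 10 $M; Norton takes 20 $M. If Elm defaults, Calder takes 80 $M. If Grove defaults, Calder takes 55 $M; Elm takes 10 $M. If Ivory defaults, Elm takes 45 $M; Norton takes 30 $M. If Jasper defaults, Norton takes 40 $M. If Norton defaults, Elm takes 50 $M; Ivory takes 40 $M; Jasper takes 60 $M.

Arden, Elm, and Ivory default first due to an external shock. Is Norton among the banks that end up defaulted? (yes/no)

Round 1 — Arden, Elm, Ivory default (initial).
  Calder: +80 → 80 < 90
  Grove: +20 → 20 < 90
  Norton: +30 → 30 ≥ 30
Round 2 — Norton defaults.
  Jasper: +60 → 60 < 110
No further defaults.

yes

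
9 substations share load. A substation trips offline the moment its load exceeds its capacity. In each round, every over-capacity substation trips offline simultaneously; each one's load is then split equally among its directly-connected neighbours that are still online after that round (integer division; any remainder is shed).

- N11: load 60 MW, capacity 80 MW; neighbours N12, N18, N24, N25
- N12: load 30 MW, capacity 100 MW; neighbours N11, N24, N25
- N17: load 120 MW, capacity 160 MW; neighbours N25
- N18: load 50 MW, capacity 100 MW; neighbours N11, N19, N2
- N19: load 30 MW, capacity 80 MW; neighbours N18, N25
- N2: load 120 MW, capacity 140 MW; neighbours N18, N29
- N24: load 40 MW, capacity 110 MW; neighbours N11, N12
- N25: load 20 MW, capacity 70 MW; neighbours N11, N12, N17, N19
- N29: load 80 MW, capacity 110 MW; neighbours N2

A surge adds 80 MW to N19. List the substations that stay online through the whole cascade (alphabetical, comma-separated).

N17

Round 1 — N19 at 110 > 80. N19 trips offline.
  N19 sheds 110 MW to N18, N25: 55 each.
    N18: 50+55 = 105 > 100
    N25: 20+55 = 75 > 70
Round 2 — N18, N25 trip offline.
  N18 sheds 105 MW to N11, N2: 52 each (1 lost).
    N11: 60+52 = 112 > 80
    N2: 120+52 = 172 > 140
  N25 sheds 75 MW to N11, N12, N17: 25 each.
    N11: 112+25 = 137 > 80
    N12: 30+25 = 55 ≤ 100
    N17: 120+25 = 145 ≤ 160
Round 3 — N11, N2 trip offline.
  N11 sheds 137 MW to N12, N24: 68 each (1 lost).
    N12: 55+68 = 123 > 100
    N24: 40+68 = 108 ≤ 110
  N2 sheds 172 MW to N29: 172 each.
    N29: 80+172 = 252 > 110
Round 4 — N12, N29 trip offline.
  N12 sheds 123 MW to N24: 123 each.
    N24: 108+123 = 231 > 110
  N29 sheds 252 MW: no online neighbours, lost.
Round 5 — N24 trips offline.
  N24 sheds 231 MW: no online neighbours, lost.
No further trips.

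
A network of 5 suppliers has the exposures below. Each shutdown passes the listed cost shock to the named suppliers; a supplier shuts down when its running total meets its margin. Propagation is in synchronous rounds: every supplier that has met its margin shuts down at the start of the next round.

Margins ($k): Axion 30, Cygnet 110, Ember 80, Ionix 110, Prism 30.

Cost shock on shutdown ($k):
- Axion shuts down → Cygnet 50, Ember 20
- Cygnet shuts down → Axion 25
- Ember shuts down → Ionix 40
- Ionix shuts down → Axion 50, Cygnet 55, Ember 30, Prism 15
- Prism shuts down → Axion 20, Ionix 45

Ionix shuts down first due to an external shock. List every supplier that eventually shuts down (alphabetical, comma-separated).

Axion, Ionix

Round 1 — Ionix shuts down (initial).
  Axion: +50 → 50 ≥ 30
  Cygnet: +55 → 55 < 110
  Ember: +30 → 30 < 80
  Prism: +15 → 15 < 30
Round 2 — Axion shuts down.
  Cygnet: +50 → 105 < 110
  Ember: +20 → 50 < 80
No further shutdowns.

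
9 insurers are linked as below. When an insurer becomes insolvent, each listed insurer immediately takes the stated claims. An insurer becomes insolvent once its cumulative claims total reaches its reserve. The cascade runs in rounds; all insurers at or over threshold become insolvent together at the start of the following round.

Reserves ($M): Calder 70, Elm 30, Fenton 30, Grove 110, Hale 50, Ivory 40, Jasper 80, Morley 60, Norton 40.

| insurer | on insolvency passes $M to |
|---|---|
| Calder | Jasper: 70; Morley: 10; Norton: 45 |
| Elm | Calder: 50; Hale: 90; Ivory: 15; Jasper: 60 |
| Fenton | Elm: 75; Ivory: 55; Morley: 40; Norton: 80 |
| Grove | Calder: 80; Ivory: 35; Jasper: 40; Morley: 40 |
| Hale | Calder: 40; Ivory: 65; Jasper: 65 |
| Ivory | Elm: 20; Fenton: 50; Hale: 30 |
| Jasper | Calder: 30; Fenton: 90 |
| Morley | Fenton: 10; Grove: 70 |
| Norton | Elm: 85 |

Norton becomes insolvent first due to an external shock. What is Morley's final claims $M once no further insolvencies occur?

50

Round 1 — Norton becomes insolvent (initial).
  Elm: +85 → 85 ≥ 30
Round 2 — Elm becomes insolvent.
  Calder: +50 → 50 < 70
  Hale: +90 → 90 ≥ 50
  Ivory: +15 → 15 < 40
  Jasper: +60 → 60 < 80
Round 3 — Hale becomes insolvent.
  Calder: +40 → 90 ≥ 70
  Ivory: +65 → 80 ≥ 40
  Jasper: +65 → 125 ≥ 80
Round 4 — Calder, Ivory, Jasper become insolvent.
  Fenton: +50+90 → 140 ≥ 30
  Morley: +10 → 10 < 60
Round 5 — Fenton becomes insolvent.
  Morley: +40 → 50 < 60
No further insolvencies.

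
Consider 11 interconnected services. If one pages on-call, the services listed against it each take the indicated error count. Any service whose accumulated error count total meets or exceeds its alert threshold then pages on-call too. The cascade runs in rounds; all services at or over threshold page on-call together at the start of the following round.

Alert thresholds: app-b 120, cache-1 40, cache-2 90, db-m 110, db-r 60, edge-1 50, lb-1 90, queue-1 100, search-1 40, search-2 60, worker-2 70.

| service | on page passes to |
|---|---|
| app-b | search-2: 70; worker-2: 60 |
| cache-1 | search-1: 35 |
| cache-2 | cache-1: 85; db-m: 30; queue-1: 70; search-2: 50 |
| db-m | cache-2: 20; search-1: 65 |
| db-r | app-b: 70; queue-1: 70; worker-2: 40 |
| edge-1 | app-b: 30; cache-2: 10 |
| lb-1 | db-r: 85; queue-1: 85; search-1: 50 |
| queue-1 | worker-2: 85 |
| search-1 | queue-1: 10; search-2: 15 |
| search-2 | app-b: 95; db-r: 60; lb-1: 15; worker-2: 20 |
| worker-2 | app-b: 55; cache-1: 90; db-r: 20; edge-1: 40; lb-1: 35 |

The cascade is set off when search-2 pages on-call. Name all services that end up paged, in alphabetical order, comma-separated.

Round 1 — search-2 pages on-call (initial).
  app-b: +95 → 95 < 120
  db-r: +60 → 60 ≥ 60
  lb-1: +15 → 15 < 90
  worker-2: +20 → 20 < 70
Round 2 — db-r pages on-call.
  app-b: +70 → 165 ≥ 120
  queue-1: +70 → 70 < 100
  worker-2: +40 → 60 < 70
Round 3 — app-b pages on-call.
  worker-2: +60 → 120 ≥ 70
Round 4 — worker-2 pages on-call.
  cache-1: +90 → 90 ≥ 40
  edge-1: +40 → 40 < 50
  lb-1: +35 → 50 < 90
Round 5 — cache-1 pages on-call.
  search-1: +35 → 35 < 40
No further pages.

app-b, cache-1, db-r, search-2, worker-2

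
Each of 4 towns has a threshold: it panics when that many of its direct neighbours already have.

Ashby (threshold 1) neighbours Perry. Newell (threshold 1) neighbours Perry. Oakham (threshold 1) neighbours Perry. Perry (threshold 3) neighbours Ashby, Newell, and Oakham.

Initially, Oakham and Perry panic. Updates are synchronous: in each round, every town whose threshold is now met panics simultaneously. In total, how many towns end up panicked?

4

Round 1 — Oakham, Perry panic (initial).
Round 2 — checking thresholds:
  Ashby: 1 of 1 neighbours ≥ 1, panics.
  Newell: 1 of 1 neighbours ≥ 1, panics.
Round 3 — no new panics; cascade stops.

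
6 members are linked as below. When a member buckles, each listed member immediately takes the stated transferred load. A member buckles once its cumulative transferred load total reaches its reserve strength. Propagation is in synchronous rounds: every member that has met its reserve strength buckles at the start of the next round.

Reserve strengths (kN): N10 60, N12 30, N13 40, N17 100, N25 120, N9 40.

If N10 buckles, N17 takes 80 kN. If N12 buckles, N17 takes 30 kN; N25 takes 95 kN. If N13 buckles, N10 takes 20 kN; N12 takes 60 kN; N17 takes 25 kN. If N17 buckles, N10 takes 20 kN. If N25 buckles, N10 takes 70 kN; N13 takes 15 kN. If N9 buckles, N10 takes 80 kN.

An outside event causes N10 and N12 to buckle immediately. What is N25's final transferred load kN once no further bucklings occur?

Round 1 — N10, N12 buckle (initial).
  N17: +80+30 → 110 ≥ 100
  N25: +95 → 95 < 120
Round 2 — N17 buckles.
No further bucklings.

95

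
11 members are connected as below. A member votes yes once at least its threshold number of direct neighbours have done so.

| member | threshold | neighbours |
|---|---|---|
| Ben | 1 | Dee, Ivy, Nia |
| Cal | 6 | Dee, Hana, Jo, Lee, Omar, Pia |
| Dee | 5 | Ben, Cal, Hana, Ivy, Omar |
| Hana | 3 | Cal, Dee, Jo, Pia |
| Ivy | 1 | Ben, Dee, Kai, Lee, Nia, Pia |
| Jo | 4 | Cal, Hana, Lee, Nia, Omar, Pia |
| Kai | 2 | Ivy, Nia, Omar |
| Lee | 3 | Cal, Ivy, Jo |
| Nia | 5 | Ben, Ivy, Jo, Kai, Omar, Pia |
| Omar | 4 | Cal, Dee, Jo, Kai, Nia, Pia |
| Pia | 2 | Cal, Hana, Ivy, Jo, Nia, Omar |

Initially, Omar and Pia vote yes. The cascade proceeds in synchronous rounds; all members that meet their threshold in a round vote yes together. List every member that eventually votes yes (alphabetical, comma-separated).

Round 1 — Omar, Pia vote yes (initial).
Round 2 — checking thresholds:
  Cal: 2 of 6 neighbours < 6, below threshold.
  Dee: 1 of 5 neighbours < 5, below threshold.
  Hana: 1 of 4 neighbours < 3, below threshold.
  Ivy: 1 of 6 neighbours ≥ 1, votes yes.
  Jo: 2 of 6 neighbours < 4, below threshold.
  Kai: 1 of 3 neighbours < 2, below threshold.
  Nia: 2 of 6 neighbours < 5, below threshold.
Round 3 — checking thresholds:
  Ben: 1 of 3 neighbours ≥ 1, votes yes.
  Cal: 2 of 6 neighbours < 6, below threshold.
  Dee: 2 of 5 neighbours < 5, below threshold.
  Hana: 1 of 4 neighbours < 3, below threshold.
  Jo: 2 of 6 neighbours < 4, below threshold.
  Kai: 2 of 3 neighbours ≥ 2, votes yes.
  Lee: 1 of 3 neighbours < 3, below threshold.
  Nia: 3 of 6 neighbours < 5, below threshold.
Round 4 — checking thresholds:
  Cal: 2 of 6 neighbours < 6, below threshold.
  Dee: 3 of 5 neighbours < 5, below threshold.
  Hana: 1 of 4 neighbours < 3, below threshold.
  Jo: 2 of 6 neighbours < 4, below threshold.
  Lee: 1 of 3 neighbours < 3, below threshold.
  Nia: 5 of 6 neighbours ≥ 5, votes yes.
Round 5 — no new yes votes; cascade stops.

Ben, Ivy, Kai, Nia, Omar, Pia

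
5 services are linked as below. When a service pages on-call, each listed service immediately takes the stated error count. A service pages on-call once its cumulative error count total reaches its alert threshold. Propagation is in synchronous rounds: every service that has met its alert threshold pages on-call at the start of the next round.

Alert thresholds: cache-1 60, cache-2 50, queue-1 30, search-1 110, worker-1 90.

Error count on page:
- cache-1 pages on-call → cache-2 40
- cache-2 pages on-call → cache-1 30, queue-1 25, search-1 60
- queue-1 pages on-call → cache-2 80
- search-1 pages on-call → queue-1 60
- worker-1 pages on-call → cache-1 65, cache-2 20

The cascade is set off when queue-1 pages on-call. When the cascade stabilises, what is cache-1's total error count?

Round 1 — queue-1 pages on-call (initial).
  cache-2: +80 → 80 ≥ 50
Round 2 — cache-2 pages on-call.
  cache-1: +30 → 30 < 60
  search-1: +60 → 60 < 110
No further pages.

30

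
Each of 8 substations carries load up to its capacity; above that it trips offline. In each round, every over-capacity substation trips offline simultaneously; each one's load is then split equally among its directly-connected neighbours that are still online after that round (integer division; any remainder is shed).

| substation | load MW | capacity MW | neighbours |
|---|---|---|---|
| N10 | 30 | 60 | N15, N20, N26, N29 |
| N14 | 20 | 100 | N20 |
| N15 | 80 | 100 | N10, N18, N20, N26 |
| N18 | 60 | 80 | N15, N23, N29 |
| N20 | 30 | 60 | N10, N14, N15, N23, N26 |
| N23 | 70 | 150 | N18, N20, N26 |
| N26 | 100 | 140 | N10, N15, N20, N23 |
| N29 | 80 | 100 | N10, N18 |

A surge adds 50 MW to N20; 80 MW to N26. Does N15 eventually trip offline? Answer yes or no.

yes

Round 1 — N20 at 80 > 60; N26 at 180 > 140. N20, N26 trip offline.
  N20 sheds 80 MW to N10, N14, N15, N23: 20 each.
    N10: 30+20 = 50 ≤ 60
    N14: 20+20 = 40 ≤ 100
    N15: 80+20 = 100 ≤ 100
    N23: 70+20 = 90 ≤ 150
  N26 sheds 180 MW to N10, N15, N23: 60 each.
    N10: 50+60 = 110 > 60
    N15: 100+60 = 160 > 100
    N23: 90+60 = 150 ≤ 150
Round 2 — N10, N15 trip offline.
  N10 sheds 110 MW to N29: 110 each.
    N29: 80+110 = 190 > 100
  N15 sheds 160 MW to N18: 160 each.
    N18: 60+160 = 220 > 80
Round 3 — N18, N29 trip offline.
  N18 sheds 220 MW to N23: 220 each.
    N23: 150+220 = 370 > 150
  N29 sheds 190 MW: no online neighbours, lost.
Round 4 — N23 trips offline.
  N23 sheds 370 MW: no online neighbours, lost.
No further trips.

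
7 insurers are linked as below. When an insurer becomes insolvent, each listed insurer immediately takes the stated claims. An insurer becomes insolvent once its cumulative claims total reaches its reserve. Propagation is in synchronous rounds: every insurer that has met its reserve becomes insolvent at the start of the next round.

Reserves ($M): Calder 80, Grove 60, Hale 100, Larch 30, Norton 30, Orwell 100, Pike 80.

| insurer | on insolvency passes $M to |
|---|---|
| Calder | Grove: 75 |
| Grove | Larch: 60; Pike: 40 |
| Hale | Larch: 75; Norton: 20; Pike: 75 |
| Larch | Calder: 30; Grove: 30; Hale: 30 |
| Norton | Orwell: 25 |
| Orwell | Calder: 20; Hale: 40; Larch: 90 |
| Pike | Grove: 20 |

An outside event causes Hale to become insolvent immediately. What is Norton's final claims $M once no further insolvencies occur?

20

Round 1 — Hale becomes insolvent (initial).
  Larch: +75 → 75 ≥ 30
  Norton: +20 → 20 < 30
  Pike: +75 → 75 < 80
Round 2 — Larch becomes insolvent.
  Calder: +30 → 30 < 80
  Grove: +30 → 30 < 60
No further insolvencies.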